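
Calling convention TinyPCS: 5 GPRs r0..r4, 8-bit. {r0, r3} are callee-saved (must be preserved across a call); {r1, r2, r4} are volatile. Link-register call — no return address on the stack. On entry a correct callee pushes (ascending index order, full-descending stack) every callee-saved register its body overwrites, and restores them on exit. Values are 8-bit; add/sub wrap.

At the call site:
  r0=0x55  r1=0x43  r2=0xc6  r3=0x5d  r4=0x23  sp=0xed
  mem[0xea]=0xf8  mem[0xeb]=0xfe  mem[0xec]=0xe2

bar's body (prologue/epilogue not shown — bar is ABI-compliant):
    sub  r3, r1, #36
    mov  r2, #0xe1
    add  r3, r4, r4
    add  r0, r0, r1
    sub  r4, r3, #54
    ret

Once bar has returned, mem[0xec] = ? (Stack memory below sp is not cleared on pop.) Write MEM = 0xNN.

prologue: push r0 -> mem[0xec]=0x55, sp=0xec
prologue: push r3 -> mem[0xeb]=0x5d, sp=0xeb
body[0] sub  r3, r1, #36 -> r3=0x1f
body[1] mov  r2, #0xe1 -> r2=0xe1
body[2] add  r3, r4, r4 -> r3=0x46
body[3] add  r0, r0, r1 -> r0=0x98
body[4] sub  r4, r3, #54 -> r4=0x10
epilogue: pop r3=0x5d, sp=0xec
epilogue: pop r0=0x55, sp=0xed
prologue pushed ['r0', 'r3'] at ['0xec', '0xeb']

MEM = 0x55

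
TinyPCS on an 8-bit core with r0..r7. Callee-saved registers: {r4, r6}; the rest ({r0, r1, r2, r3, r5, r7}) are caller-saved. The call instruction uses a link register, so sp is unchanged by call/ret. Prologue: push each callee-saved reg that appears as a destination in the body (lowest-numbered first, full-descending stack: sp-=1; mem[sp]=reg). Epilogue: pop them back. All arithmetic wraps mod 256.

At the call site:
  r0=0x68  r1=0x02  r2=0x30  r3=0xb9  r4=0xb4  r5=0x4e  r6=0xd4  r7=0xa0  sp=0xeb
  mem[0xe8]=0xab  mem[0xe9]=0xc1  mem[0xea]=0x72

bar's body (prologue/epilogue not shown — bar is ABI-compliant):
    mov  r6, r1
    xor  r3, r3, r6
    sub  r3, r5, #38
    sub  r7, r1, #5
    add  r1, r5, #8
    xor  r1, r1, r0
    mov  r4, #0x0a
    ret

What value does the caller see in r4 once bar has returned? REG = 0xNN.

REG = 0xb4

prologue: push r4 -> mem[0xea]=0xb4, sp=0xea
prologue: push r6 -> mem[0xe9]=0xd4, sp=0xe9
body[0] mov  r6, r1 -> r6=0x02
body[1] xor  r3, r3, r6 -> r3=0xbb
body[2] sub  r3, r5, #38 -> r3=0x28
body[3] sub  r7, r1, #5 -> r7=0xfd
body[4] add  r1, r5, #8 -> r1=0x56
body[5] xor  r1, r1, r0 -> r1=0x3e
body[6] mov  r4, #0x0a -> r4=0x0a
epilogue: pop r6=0xd4, sp=0xea
epilogue: pop r4=0xb4, sp=0xeb
r4 is callee-saved -> restored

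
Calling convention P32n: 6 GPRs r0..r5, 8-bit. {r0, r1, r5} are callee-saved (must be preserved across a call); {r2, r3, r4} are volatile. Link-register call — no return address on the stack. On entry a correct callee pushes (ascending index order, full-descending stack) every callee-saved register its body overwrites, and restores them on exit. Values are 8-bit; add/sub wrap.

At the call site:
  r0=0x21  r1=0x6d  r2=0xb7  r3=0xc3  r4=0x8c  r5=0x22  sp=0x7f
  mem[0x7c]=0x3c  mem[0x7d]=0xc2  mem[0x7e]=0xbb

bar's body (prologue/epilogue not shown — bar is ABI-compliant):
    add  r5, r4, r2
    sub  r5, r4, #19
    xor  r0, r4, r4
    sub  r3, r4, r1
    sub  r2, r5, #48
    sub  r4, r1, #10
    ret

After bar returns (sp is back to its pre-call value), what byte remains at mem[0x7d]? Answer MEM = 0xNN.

MEM = 0x22

prologue: push r0 -> mem[0x7e]=0x21, sp=0x7e
prologue: push r5 -> mem[0x7d]=0x22, sp=0x7d
body[0] add  r5, r4, r2 -> r5=0x43
body[1] sub  r5, r4, #19 -> r5=0x79
body[2] xor  r0, r4, r4 -> r0=0x00
body[3] sub  r3, r4, r1 -> r3=0x1f
body[4] sub  r2, r5, #48 -> r2=0x49
body[5] sub  r4, r1, #10 -> r4=0x63
epilogue: pop r5=0x22, sp=0x7e
epilogue: pop r0=0x21, sp=0x7f
prologue pushed ['r0', 'r5'] at ['0x7e', '0x7d']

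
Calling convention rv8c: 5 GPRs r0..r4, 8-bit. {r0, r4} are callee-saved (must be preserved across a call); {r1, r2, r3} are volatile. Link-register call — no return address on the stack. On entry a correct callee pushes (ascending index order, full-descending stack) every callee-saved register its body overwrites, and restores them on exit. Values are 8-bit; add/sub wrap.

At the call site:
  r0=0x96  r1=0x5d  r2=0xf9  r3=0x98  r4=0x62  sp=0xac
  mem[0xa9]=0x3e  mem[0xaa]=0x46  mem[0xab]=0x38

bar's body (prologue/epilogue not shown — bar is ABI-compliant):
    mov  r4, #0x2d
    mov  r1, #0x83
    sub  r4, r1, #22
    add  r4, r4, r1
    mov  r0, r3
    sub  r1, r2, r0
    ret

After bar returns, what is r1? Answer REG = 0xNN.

REG = 0x61

prologue: push r0 → mem[0xab]=0x96, sp=0xab
prologue: push r4 → mem[0xaa]=0x62, sp=0xaa
body[0] mov  r4, #0x2d → r4=0x2d
body[1] mov  r1, #0x83 → r1=0x83
body[2] sub  r4, r1, #22 → r4=0x6d
body[3] add  r4, r4, r1 → r4=0xf0
body[4] mov  r0, r3 → r0=0x98
body[5] sub  r1, r2, r0 → r1=0x61
epilogue: pop r4=0x62, sp=0xab
epilogue: pop r0=0x96, sp=0xac
r1 is caller-saved → body value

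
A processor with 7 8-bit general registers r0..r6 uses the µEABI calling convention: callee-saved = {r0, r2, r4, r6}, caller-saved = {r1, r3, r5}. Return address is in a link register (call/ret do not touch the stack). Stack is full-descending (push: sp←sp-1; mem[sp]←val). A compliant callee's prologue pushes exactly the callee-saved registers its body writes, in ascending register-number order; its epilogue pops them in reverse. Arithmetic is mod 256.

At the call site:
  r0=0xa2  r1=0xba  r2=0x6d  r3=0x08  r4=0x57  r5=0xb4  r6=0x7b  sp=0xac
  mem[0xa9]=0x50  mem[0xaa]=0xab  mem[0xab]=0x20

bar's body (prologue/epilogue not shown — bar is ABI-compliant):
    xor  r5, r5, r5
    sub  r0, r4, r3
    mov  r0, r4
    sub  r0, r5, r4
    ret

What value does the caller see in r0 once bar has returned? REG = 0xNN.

prologue: push r0 -> mem[0xab]=0xa2, sp=0xab
body[0] xor  r5, r5, r5 -> r5=0x00
body[1] sub  r0, r4, r3 -> r0=0x4f
body[2] mov  r0, r4 -> r0=0x57
body[3] sub  r0, r5, r4 -> r0=0xa9
epilogue: pop r0=0xa2, sp=0xac
r0 is callee-saved -> restored

REG = 0xa2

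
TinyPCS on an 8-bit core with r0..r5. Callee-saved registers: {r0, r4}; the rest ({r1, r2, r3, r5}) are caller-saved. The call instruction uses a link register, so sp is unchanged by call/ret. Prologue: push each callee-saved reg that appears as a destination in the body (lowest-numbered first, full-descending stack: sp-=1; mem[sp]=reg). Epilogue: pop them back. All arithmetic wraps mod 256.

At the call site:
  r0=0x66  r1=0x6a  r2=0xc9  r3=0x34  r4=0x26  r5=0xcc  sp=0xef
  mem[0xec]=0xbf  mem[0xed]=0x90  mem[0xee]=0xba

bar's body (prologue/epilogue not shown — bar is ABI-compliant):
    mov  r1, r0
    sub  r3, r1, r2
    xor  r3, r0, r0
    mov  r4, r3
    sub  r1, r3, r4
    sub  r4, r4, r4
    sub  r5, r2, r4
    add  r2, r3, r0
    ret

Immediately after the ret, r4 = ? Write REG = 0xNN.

prologue: push r4 → mem[0xee]=0x26, sp=0xee
body[0] mov  r1, r0 → r1=0x66
body[1] sub  r3, r1, r2 → r3=0x9d
body[2] xor  r3, r0, r0 → r3=0x00
body[3] mov  r4, r3 → r4=0x00
body[4] sub  r1, r3, r4 → r1=0x00
body[5] sub  r4, r4, r4 → r4=0x00
body[6] sub  r5, r2, r4 → r5=0xc9
body[7] add  r2, r3, r0 → r2=0x66
epilogue: pop r4=0x26, sp=0xef
r4 is callee-saved → restored

REG = 0x26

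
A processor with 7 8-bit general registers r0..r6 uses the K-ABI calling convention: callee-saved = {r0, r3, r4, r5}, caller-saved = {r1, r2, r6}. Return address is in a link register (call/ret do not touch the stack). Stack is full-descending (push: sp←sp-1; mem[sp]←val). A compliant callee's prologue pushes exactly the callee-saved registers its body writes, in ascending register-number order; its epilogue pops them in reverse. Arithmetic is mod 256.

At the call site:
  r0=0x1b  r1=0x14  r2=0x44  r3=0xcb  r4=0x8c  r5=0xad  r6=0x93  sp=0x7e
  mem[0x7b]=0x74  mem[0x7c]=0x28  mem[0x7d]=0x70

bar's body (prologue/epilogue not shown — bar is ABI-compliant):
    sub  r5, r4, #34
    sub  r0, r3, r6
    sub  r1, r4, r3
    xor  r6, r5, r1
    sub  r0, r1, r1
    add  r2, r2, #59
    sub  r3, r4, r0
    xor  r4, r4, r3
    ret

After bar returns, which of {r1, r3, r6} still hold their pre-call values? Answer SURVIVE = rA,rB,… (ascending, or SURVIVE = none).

SURVIVE = r3

prologue: push r0 -> mem[0x7d]=0x1b, sp=0x7d
prologue: push r3 -> mem[0x7c]=0xcb, sp=0x7c
prologue: push r4 -> mem[0x7b]=0x8c, sp=0x7b
prologue: push r5 -> mem[0x7a]=0xad, sp=0x7a
body[0] sub  r5, r4, #34 -> r5=0x6a
body[1] sub  r0, r3, r6 -> r0=0x38
body[2] sub  r1, r4, r3 -> r1=0xc1
body[3] xor  r6, r5, r1 -> r6=0xab
body[4] sub  r0, r1, r1 -> r0=0x00
body[5] add  r2, r2, #59 -> r2=0x7f
body[6] sub  r3, r4, r0 -> r3=0x8c
body[7] xor  r4, r4, r3 -> r4=0x00
epilogue: pop r5=0xad, sp=0x7b
epilogue: pop r4=0x8c, sp=0x7c
epilogue: pop r3=0xcb, sp=0x7d
epilogue: pop r0=0x1b, sp=0x7e
r1: caller-saved, written=True
r3: callee-saved, written=True
r6: caller-saved, written=True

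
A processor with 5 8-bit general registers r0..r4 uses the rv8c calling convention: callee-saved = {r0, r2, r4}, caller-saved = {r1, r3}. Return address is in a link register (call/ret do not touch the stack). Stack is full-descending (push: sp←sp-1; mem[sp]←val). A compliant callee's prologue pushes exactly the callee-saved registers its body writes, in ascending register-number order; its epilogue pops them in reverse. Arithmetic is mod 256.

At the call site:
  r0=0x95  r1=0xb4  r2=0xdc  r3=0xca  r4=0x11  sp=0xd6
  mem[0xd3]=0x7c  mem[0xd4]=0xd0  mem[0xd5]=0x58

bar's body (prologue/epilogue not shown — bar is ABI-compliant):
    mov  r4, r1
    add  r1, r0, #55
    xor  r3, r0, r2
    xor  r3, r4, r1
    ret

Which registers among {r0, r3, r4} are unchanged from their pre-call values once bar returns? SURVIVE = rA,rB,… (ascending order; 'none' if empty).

prologue: push r4 → mem[0xd5]=0x11, sp=0xd5
body[0] mov  r4, r1 → r4=0xb4
body[1] add  r1, r0, #55 → r1=0xcc
body[2] xor  r3, r0, r2 → r3=0x49
body[3] xor  r3, r4, r1 → r3=0x78
epilogue: pop r4=0x11, sp=0xd6
r0: callee-saved, written=False
r3: caller-saved, written=True
r4: callee-saved, written=True

SURVIVE = r0,r4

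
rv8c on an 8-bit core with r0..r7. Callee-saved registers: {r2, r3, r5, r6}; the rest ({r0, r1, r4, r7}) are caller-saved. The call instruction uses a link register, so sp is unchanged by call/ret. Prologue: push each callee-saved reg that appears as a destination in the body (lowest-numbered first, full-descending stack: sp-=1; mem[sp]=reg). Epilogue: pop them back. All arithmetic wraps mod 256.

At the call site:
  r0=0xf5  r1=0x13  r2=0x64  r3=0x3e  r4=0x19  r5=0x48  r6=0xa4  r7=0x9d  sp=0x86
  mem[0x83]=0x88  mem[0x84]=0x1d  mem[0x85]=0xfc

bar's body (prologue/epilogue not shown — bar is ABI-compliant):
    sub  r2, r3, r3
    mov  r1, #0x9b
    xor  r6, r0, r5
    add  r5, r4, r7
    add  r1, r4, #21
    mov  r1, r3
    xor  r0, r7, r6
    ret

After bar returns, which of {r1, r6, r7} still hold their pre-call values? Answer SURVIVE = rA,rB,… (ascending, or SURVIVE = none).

prologue: push r2 → mem[0x85]=0x64, sp=0x85
prologue: push r5 → mem[0x84]=0x48, sp=0x84
prologue: push r6 → mem[0x83]=0xa4, sp=0x83
body[0] sub  r2, r3, r3 → r2=0x00
body[1] mov  r1, #0x9b → r1=0x9b
body[2] xor  r6, r0, r5 → r6=0xbd
body[3] add  r5, r4, r7 → r5=0xb6
body[4] add  r1, r4, #21 → r1=0x2e
body[5] mov  r1, r3 → r1=0x3e
body[6] xor  r0, r7, r6 → r0=0x20
epilogue: pop r6=0xa4, sp=0x84
epilogue: pop r5=0x48, sp=0x85
epilogue: pop r2=0x64, sp=0x86
r1: caller-saved, written=True
r6: callee-saved, written=True
r7: caller-saved, written=False

SURVIVE = r6,r7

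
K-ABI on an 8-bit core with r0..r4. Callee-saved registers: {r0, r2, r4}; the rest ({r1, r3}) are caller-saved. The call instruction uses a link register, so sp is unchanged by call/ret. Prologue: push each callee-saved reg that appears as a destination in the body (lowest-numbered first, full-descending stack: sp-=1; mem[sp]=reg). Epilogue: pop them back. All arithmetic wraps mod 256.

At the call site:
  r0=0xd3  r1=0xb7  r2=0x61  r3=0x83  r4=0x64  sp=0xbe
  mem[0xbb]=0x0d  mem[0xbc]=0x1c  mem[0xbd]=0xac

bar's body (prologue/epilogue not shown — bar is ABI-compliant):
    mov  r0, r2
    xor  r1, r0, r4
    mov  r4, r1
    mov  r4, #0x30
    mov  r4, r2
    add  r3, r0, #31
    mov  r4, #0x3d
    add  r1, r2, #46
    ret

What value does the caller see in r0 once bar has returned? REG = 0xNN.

REG = 0xd3

prologue: push r0 -> mem[0xbd]=0xd3, sp=0xbd
prologue: push r4 -> mem[0xbc]=0x64, sp=0xbc
body[0] mov  r0, r2 -> r0=0x61
body[1] xor  r1, r0, r4 -> r1=0x05
body[2] mov  r4, r1 -> r4=0x05
body[3] mov  r4, #0x30 -> r4=0x30
body[4] mov  r4, r2 -> r4=0x61
body[5] add  r3, r0, #31 -> r3=0x80
body[6] mov  r4, #0x3d -> r4=0x3d
body[7] add  r1, r2, #46 -> r1=0x8f
epilogue: pop r4=0x64, sp=0xbd
epilogue: pop r0=0xd3, sp=0xbe
r0 is callee-saved -> restored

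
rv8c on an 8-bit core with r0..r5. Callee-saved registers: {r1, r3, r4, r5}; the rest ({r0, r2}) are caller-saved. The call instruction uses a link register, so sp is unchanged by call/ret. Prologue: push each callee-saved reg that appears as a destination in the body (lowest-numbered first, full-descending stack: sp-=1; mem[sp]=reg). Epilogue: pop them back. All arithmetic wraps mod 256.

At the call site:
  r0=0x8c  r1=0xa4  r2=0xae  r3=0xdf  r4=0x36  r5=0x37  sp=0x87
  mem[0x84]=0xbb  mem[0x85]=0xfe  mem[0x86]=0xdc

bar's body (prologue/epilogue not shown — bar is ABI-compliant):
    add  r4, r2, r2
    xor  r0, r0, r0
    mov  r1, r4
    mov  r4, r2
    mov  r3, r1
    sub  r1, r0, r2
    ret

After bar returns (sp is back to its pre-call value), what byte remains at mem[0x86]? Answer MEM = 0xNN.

MEM = 0xa4

prologue: push r1 → mem[0x86]=0xa4, sp=0x86
prologue: push r3 → mem[0x85]=0xdf, sp=0x85
prologue: push r4 → mem[0x84]=0x36, sp=0x84
body[0] add  r4, r2, r2 → r4=0x5c
body[1] xor  r0, r0, r0 → r0=0x00
body[2] mov  r1, r4 → r1=0x5c
body[3] mov  r4, r2 → r4=0xae
body[4] mov  r3, r1 → r3=0x5c
body[5] sub  r1, r0, r2 → r1=0x52
epilogue: pop r4=0x36, sp=0x85
epilogue: pop r3=0xdf, sp=0x86
epilogue: pop r1=0xa4, sp=0x87
prologue pushed ['r1', 'r3', 'r4'] at ['0x86', '0x85', '0x84']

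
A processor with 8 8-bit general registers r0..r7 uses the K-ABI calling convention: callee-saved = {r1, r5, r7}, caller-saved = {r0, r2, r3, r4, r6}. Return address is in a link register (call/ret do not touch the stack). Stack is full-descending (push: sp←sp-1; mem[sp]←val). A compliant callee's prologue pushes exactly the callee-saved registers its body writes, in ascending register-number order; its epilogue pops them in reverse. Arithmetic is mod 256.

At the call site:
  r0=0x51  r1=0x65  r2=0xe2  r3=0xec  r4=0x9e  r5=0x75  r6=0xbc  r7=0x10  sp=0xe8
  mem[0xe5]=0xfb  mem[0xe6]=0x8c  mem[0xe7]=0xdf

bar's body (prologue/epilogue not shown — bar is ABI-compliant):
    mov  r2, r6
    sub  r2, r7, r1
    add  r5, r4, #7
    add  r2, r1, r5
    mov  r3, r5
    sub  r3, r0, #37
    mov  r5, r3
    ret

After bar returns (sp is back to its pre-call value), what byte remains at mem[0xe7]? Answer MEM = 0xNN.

MEM = 0x75

prologue: push r5 -> mem[0xe7]=0x75, sp=0xe7
body[0] mov  r2, r6 -> r2=0xbc
body[1] sub  r2, r7, r1 -> r2=0xab
body[2] add  r5, r4, #7 -> r5=0xa5
body[3] add  r2, r1, r5 -> r2=0x0a
body[4] mov  r3, r5 -> r3=0xa5
body[5] sub  r3, r0, #37 -> r3=0x2c
body[6] mov  r5, r3 -> r5=0x2c
epilogue: pop r5=0x75, sp=0xe8
prologue pushed ['r5'] at ['0xe7']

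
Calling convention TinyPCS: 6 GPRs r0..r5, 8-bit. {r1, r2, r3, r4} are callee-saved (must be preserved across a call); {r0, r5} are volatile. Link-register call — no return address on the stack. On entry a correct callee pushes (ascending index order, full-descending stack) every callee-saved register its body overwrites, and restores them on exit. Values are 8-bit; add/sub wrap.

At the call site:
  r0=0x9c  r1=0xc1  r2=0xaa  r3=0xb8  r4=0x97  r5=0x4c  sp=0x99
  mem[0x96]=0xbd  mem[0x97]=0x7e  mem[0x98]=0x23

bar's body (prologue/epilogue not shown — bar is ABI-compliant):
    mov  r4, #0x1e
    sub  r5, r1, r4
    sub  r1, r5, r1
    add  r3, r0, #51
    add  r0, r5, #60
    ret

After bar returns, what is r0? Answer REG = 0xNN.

REG = 0xdf

prologue: push r1 -> mem[0x98]=0xc1, sp=0x98
prologue: push r3 -> mem[0x97]=0xb8, sp=0x97
prologue: push r4 -> mem[0x96]=0x97, sp=0x96
body[0] mov  r4, #0x1e -> r4=0x1e
body[1] sub  r5, r1, r4 -> r5=0xa3
body[2] sub  r1, r5, r1 -> r1=0xe2
body[3] add  r3, r0, #51 -> r3=0xcf
body[4] add  r0, r5, #60 -> r0=0xdf
epilogue: pop r4=0x97, sp=0x97
epilogue: pop r3=0xb8, sp=0x98
epilogue: pop r1=0xc1, sp=0x99
r0 is caller-saved -> body value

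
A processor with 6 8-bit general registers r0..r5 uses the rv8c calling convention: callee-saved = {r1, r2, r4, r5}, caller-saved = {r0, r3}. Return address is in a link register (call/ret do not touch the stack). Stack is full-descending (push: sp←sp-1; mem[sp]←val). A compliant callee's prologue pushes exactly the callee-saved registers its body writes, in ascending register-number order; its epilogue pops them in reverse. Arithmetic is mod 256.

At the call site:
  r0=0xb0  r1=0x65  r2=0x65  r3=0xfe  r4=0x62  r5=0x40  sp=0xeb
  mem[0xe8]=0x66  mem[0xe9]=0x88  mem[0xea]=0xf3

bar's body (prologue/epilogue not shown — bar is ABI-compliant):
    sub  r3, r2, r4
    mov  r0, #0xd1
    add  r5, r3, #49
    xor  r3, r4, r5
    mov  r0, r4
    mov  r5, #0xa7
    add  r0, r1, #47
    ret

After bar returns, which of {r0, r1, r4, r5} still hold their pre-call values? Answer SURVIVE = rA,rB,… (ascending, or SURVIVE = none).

prologue: push r5 -> mem[0xea]=0x40, sp=0xea
body[0] sub  r3, r2, r4 -> r3=0x03
body[1] mov  r0, #0xd1 -> r0=0xd1
body[2] add  r5, r3, #49 -> r5=0x34
body[3] xor  r3, r4, r5 -> r3=0x56
body[4] mov  r0, r4 -> r0=0x62
body[5] mov  r5, #0xa7 -> r5=0xa7
body[6] add  r0, r1, #47 -> r0=0x94
epilogue: pop r5=0x40, sp=0xeb
r0: caller-saved, written=True
r1: callee-saved, written=False
r4: callee-saved, written=False
r5: callee-saved, written=True

SURVIVE = r1,r4,r5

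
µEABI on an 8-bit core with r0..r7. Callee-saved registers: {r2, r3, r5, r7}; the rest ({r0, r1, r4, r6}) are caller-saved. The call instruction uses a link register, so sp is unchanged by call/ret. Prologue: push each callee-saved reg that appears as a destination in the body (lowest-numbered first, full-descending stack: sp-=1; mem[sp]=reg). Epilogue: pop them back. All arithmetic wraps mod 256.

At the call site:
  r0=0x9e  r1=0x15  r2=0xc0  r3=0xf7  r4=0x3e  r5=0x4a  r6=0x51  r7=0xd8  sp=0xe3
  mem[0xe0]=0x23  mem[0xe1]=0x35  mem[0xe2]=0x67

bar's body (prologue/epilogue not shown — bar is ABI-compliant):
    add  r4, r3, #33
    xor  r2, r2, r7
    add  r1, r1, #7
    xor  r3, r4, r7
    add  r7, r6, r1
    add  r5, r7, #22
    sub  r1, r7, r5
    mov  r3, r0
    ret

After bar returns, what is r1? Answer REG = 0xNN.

prologue: push r2 -> mem[0xe2]=0xc0, sp=0xe2
prologue: push r3 -> mem[0xe1]=0xf7, sp=0xe1
prologue: push r5 -> mem[0xe0]=0x4a, sp=0xe0
prologue: push r7 -> mem[0xdf]=0xd8, sp=0xdf
body[0] add  r4, r3, #33 -> r4=0x18
body[1] xor  r2, r2, r7 -> r2=0x18
body[2] add  r1, r1, #7 -> r1=0x1c
body[3] xor  r3, r4, r7 -> r3=0xc0
body[4] add  r7, r6, r1 -> r7=0x6d
body[5] add  r5, r7, #22 -> r5=0x83
body[6] sub  r1, r7, r5 -> r1=0xea
body[7] mov  r3, r0 -> r3=0x9e
epilogue: pop r7=0xd8, sp=0xe0
epilogue: pop r5=0x4a, sp=0xe1
epilogue: pop r3=0xf7, sp=0xe2
epilogue: pop r2=0xc0, sp=0xe3
r1 is caller-saved -> body value

REG = 0xea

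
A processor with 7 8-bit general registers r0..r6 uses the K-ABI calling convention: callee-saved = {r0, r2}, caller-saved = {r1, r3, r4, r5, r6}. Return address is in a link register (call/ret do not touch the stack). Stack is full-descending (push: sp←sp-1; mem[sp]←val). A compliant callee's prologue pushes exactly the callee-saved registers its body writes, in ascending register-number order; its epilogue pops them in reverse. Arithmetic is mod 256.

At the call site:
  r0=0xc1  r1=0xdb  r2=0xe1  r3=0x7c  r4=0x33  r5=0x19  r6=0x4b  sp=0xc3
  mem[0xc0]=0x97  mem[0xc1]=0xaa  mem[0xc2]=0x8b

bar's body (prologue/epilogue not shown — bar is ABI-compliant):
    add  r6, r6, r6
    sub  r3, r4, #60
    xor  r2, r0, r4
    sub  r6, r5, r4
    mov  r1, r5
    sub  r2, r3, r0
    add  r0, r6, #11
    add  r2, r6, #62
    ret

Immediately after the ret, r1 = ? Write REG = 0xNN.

REG = 0x19

prologue: push r0 → mem[0xc2]=0xc1, sp=0xc2
prologue: push r2 → mem[0xc1]=0xe1, sp=0xc1
body[0] add  r6, r6, r6 → r6=0x96
body[1] sub  r3, r4, #60 → r3=0xf7
body[2] xor  r2, r0, r4 → r2=0xf2
body[3] sub  r6, r5, r4 → r6=0xe6
body[4] mov  r1, r5 → r1=0x19
body[5] sub  r2, r3, r0 → r2=0x36
body[6] add  r0, r6, #11 → r0=0xf1
body[7] add  r2, r6, #62 → r2=0x24
epilogue: pop r2=0xe1, sp=0xc2
epilogue: pop r0=0xc1, sp=0xc3
r1 is caller-saved → body value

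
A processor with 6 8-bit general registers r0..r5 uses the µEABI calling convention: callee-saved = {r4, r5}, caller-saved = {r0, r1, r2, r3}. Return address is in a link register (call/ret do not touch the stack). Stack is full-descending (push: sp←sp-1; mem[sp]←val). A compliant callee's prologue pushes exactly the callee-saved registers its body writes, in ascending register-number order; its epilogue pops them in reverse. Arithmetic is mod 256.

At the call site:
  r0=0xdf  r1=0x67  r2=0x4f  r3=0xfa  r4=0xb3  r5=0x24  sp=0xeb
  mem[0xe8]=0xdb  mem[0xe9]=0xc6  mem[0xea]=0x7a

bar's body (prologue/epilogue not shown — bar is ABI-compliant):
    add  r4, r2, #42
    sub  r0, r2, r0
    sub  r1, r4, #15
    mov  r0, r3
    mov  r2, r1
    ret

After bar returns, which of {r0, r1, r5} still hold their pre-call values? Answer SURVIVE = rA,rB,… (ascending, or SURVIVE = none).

prologue: push r4 → mem[0xea]=0xb3, sp=0xea
body[0] add  r4, r2, #42 → r4=0x79
body[1] sub  r0, r2, r0 → r0=0x70
body[2] sub  r1, r4, #15 → r1=0x6a
body[3] mov  r0, r3 → r0=0xfa
body[4] mov  r2, r1 → r2=0x6a
epilogue: pop r4=0xb3, sp=0xeb
r0: caller-saved, written=True
r1: caller-saved, written=True
r5: callee-saved, written=False

SURVIVE = r5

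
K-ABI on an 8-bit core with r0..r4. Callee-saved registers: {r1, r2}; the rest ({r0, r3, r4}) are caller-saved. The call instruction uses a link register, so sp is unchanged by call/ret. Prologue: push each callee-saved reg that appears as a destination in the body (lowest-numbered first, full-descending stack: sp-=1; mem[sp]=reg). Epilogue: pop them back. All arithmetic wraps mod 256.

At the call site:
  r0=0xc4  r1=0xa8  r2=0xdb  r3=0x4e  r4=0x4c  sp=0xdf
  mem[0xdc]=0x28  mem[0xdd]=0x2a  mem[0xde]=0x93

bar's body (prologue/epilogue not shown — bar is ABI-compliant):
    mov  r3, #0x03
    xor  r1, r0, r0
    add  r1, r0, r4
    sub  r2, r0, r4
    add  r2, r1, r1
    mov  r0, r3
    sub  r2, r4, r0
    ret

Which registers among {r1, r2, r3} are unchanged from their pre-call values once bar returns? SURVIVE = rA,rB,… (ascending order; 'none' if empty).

prologue: push r1 → mem[0xde]=0xa8, sp=0xde
prologue: push r2 → mem[0xdd]=0xdb, sp=0xdd
body[0] mov  r3, #0x03 → r3=0x03
body[1] xor  r1, r0, r0 → r1=0x00
body[2] add  r1, r0, r4 → r1=0x10
body[3] sub  r2, r0, r4 → r2=0x78
body[4] add  r2, r1, r1 → r2=0x20
body[5] mov  r0, r3 → r0=0x03
body[6] sub  r2, r4, r0 → r2=0x49
epilogue: pop r2=0xdb, sp=0xde
epilogue: pop r1=0xa8, sp=0xdf
r1: callee-saved, written=True
r2: callee-saved, written=True
r3: caller-saved, written=True

SURVIVE = r1,r2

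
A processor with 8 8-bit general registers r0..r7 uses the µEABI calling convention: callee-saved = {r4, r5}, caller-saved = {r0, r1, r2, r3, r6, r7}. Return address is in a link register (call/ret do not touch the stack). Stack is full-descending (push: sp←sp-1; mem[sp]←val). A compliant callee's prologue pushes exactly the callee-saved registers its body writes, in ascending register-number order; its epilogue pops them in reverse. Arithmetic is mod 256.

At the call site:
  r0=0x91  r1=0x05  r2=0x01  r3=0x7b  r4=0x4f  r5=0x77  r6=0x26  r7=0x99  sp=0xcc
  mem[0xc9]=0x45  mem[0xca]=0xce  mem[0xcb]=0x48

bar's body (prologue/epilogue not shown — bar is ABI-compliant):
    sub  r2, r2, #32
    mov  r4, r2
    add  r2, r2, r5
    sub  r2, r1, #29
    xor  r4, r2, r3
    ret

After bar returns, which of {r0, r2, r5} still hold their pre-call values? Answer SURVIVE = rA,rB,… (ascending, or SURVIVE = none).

SURVIVE = r0,r5

prologue: push r4 -> mem[0xcb]=0x4f, sp=0xcb
body[0] sub  r2, r2, #32 -> r2=0xe1
body[1] mov  r4, r2 -> r4=0xe1
body[2] add  r2, r2, r5 -> r2=0x58
body[3] sub  r2, r1, #29 -> r2=0xe8
body[4] xor  r4, r2, r3 -> r4=0x93
epilogue: pop r4=0x4f, sp=0xcc
r0: caller-saved, written=False
r2: caller-saved, written=True
r5: callee-saved, written=False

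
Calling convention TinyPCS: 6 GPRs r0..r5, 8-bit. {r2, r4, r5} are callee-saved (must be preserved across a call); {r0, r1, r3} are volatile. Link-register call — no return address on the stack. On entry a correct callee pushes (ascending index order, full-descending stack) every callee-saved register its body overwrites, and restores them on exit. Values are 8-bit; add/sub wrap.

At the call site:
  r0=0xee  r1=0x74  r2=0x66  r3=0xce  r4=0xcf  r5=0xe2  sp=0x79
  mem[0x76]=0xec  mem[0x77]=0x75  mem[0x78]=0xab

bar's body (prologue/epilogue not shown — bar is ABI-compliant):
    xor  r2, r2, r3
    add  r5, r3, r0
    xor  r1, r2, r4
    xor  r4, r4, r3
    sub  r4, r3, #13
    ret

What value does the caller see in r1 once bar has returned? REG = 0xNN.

REG = 0x67

prologue: push r2 -> mem[0x78]=0x66, sp=0x78
prologue: push r4 -> mem[0x77]=0xcf, sp=0x77
prologue: push r5 -> mem[0x76]=0xe2, sp=0x76
body[0] xor  r2, r2, r3 -> r2=0xa8
body[1] add  r5, r3, r0 -> r5=0xbc
body[2] xor  r1, r2, r4 -> r1=0x67
body[3] xor  r4, r4, r3 -> r4=0x01
body[4] sub  r4, r3, #13 -> r4=0xc1
epilogue: pop r5=0xe2, sp=0x77
epilogue: pop r4=0xcf, sp=0x78
epilogue: pop r2=0x66, sp=0x79
r1 is caller-saved -> body value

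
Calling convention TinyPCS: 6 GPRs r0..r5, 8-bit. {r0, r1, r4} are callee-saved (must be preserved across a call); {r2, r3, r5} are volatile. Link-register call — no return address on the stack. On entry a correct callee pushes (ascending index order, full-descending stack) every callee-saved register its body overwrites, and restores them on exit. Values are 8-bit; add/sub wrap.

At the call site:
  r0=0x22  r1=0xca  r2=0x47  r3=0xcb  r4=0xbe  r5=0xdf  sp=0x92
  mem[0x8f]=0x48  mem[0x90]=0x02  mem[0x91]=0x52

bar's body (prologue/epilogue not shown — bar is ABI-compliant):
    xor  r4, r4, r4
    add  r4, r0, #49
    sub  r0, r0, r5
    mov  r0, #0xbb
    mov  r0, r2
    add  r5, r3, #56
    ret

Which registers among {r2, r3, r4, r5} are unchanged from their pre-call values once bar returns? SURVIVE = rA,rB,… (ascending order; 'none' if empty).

SURVIVE = r2,r3,r4

prologue: push r0 → mem[0x91]=0x22, sp=0x91
prologue: push r4 → mem[0x90]=0xbe, sp=0x90
body[0] xor  r4, r4, r4 → r4=0x00
body[1] add  r4, r0, #49 → r4=0x53
body[2] sub  r0, r0, r5 → r0=0x43
body[3] mov  r0, #0xbb → r0=0xbb
body[4] mov  r0, r2 → r0=0x47
body[5] add  r5, r3, #56 → r5=0x03
epilogue: pop r4=0xbe, sp=0x91
epilogue: pop r0=0x22, sp=0x92
r2: caller-saved, written=False
r3: caller-saved, written=False
r4: callee-saved, written=True
r5: caller-saved, written=True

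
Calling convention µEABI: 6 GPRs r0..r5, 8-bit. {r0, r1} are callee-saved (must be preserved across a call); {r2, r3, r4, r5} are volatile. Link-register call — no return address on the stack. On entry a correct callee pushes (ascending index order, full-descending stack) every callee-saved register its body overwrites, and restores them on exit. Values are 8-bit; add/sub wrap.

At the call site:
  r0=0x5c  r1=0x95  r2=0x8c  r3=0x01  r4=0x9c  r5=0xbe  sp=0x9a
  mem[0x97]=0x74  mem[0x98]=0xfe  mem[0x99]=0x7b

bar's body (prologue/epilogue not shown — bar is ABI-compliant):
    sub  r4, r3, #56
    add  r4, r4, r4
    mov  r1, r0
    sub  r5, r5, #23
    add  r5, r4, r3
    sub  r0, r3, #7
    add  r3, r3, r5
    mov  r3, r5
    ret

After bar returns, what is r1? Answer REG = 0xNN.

REG = 0x95

prologue: push r0 -> mem[0x99]=0x5c, sp=0x99
prologue: push r1 -> mem[0x98]=0x95, sp=0x98
body[0] sub  r4, r3, #56 -> r4=0xc9
body[1] add  r4, r4, r4 -> r4=0x92
body[2] mov  r1, r0 -> r1=0x5c
body[3] sub  r5, r5, #23 -> r5=0xa7
body[4] add  r5, r4, r3 -> r5=0x93
body[5] sub  r0, r3, #7 -> r0=0xfa
body[6] add  r3, r3, r5 -> r3=0x94
body[7] mov  r3, r5 -> r3=0x93
epilogue: pop r1=0x95, sp=0x99
epilogue: pop r0=0x5c, sp=0x9a
r1 is callee-saved -> restored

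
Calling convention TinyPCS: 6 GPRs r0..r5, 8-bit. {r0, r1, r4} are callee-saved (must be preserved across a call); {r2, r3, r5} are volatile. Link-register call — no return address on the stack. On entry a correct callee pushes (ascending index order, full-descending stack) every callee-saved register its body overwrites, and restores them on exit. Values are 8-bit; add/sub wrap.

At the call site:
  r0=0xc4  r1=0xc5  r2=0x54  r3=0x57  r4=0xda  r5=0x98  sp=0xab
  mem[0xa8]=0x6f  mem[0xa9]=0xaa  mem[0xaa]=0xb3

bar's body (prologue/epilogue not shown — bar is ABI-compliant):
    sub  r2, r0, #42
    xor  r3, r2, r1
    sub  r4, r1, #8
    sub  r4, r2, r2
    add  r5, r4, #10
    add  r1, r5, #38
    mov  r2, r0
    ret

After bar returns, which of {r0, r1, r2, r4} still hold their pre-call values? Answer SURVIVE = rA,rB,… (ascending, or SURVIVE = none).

prologue: push r1 -> mem[0xaa]=0xc5, sp=0xaa
prologue: push r4 -> mem[0xa9]=0xda, sp=0xa9
body[0] sub  r2, r0, #42 -> r2=0x9a
body[1] xor  r3, r2, r1 -> r3=0x5f
body[2] sub  r4, r1, #8 -> r4=0xbd
body[3] sub  r4, r2, r2 -> r4=0x00
body[4] add  r5, r4, #10 -> r5=0x0a
body[5] add  r1, r5, #38 -> r1=0x30
body[6] mov  r2, r0 -> r2=0xc4
epilogue: pop r4=0xda, sp=0xaa
epilogue: pop r1=0xc5, sp=0xab
r0: callee-saved, written=False
r1: callee-saved, written=True
r2: caller-saved, written=True
r4: callee-saved, written=True

SURVIVE = r0,r1,r4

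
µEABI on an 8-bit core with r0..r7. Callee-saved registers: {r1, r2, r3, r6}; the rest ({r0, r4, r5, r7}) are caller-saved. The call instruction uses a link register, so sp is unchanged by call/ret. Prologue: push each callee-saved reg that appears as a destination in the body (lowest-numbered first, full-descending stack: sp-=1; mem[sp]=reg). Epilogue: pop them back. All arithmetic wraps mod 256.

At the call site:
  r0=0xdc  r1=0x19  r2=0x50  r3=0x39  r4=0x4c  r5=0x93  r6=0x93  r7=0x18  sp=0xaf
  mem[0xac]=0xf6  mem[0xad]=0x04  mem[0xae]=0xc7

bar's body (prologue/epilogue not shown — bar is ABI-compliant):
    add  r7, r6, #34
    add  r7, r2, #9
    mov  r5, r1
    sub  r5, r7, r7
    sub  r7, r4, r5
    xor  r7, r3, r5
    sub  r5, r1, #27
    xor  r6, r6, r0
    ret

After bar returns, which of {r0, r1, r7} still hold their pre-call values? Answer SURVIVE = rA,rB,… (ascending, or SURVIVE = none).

SURVIVE = r0,r1

prologue: push r6 -> mem[0xae]=0x93, sp=0xae
body[0] add  r7, r6, #34 -> r7=0xb5
body[1] add  r7, r2, #9 -> r7=0x59
body[2] mov  r5, r1 -> r5=0x19
body[3] sub  r5, r7, r7 -> r5=0x00
body[4] sub  r7, r4, r5 -> r7=0x4c
body[5] xor  r7, r3, r5 -> r7=0x39
body[6] sub  r5, r1, #27 -> r5=0xfe
body[7] xor  r6, r6, r0 -> r6=0x4f
epilogue: pop r6=0x93, sp=0xaf
r0: caller-saved, written=False
r1: callee-saved, written=False
r7: caller-saved, written=True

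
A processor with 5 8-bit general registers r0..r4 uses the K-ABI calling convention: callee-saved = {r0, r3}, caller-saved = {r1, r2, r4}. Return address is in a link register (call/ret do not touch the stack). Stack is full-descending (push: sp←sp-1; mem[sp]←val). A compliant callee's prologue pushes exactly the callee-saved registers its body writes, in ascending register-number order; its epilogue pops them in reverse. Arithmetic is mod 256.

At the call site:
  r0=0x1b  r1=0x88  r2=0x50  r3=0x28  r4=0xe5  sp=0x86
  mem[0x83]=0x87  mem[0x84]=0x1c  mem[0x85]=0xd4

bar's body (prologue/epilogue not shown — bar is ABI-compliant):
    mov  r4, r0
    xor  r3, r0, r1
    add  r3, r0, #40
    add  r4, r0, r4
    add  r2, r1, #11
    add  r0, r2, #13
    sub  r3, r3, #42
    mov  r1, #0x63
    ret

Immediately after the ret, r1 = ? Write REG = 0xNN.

REG = 0x63

prologue: push r0 -> mem[0x85]=0x1b, sp=0x85
prologue: push r3 -> mem[0x84]=0x28, sp=0x84
body[0] mov  r4, r0 -> r4=0x1b
body[1] xor  r3, r0, r1 -> r3=0x93
body[2] add  r3, r0, #40 -> r3=0x43
body[3] add  r4, r0, r4 -> r4=0x36
body[4] add  r2, r1, #11 -> r2=0x93
body[5] add  r0, r2, #13 -> r0=0xa0
body[6] sub  r3, r3, #42 -> r3=0x19
body[7] mov  r1, #0x63 -> r1=0x63
epilogue: pop r3=0x28, sp=0x85
epilogue: pop r0=0x1b, sp=0x86
r1 is caller-saved -> body value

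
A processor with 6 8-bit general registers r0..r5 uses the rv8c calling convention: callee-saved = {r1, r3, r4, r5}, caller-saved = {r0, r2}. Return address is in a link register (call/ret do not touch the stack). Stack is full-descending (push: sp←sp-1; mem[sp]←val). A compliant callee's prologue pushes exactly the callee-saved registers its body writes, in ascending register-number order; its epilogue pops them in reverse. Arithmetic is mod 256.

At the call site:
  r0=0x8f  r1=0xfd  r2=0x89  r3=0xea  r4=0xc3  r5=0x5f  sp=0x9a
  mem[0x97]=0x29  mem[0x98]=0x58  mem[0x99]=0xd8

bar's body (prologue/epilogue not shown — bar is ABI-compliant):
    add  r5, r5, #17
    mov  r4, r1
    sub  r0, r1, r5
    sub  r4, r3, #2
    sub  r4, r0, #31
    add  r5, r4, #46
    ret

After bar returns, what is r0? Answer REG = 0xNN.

REG = 0x8d

prologue: push r4 → mem[0x99]=0xc3, sp=0x99
prologue: push r5 → mem[0x98]=0x5f, sp=0x98
body[0] add  r5, r5, #17 → r5=0x70
body[1] mov  r4, r1 → r4=0xfd
body[2] sub  r0, r1, r5 → r0=0x8d
body[3] sub  r4, r3, #2 → r4=0xe8
body[4] sub  r4, r0, #31 → r4=0x6e
body[5] add  r5, r4, #46 → r5=0x9c
epilogue: pop r5=0x5f, sp=0x99
epilogue: pop r4=0xc3, sp=0x9a
r0 is caller-saved → body value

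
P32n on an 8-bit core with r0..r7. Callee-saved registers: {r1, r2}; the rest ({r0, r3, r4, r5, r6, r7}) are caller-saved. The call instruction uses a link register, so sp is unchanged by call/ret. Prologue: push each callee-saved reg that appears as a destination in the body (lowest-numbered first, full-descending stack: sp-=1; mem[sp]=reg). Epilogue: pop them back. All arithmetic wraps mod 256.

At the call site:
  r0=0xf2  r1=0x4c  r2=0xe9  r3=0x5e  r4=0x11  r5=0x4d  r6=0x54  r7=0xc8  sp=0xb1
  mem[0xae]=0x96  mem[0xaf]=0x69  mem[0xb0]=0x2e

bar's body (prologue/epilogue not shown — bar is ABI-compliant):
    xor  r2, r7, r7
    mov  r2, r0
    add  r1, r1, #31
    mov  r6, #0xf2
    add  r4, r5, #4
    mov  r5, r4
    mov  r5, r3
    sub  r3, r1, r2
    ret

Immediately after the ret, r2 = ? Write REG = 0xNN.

REG = 0xe9

prologue: push r1 -> mem[0xb0]=0x4c, sp=0xb0
prologue: push r2 -> mem[0xaf]=0xe9, sp=0xaf
body[0] xor  r2, r7, r7 -> r2=0x00
body[1] mov  r2, r0 -> r2=0xf2
body[2] add  r1, r1, #31 -> r1=0x6b
body[3] mov  r6, #0xf2 -> r6=0xf2
body[4] add  r4, r5, #4 -> r4=0x51
body[5] mov  r5, r4 -> r5=0x51
body[6] mov  r5, r3 -> r5=0x5e
body[7] sub  r3, r1, r2 -> r3=0x79
epilogue: pop r2=0xe9, sp=0xb0
epilogue: pop r1=0x4c, sp=0xb1
r2 is callee-saved -> restored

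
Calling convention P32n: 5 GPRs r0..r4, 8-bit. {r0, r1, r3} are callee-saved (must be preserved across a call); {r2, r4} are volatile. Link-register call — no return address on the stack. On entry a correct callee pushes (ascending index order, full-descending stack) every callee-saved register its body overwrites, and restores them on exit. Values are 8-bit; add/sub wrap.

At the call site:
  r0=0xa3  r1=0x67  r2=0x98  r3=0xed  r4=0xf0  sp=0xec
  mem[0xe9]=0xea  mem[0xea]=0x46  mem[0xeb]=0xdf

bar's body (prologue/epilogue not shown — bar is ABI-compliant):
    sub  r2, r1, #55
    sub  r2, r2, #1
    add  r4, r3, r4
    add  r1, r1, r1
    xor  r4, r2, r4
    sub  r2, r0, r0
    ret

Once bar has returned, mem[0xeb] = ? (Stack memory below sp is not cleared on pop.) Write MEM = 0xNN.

prologue: push r1 → mem[0xeb]=0x67, sp=0xeb
body[0] sub  r2, r1, #55 → r2=0x30
body[1] sub  r2, r2, #1 → r2=0x2f
body[2] add  r4, r3, r4 → r4=0xdd
body[3] add  r1, r1, r1 → r1=0xce
body[4] xor  r4, r2, r4 → r4=0xf2
body[5] sub  r2, r0, r0 → r2=0x00
epilogue: pop r1=0x67, sp=0xec
prologue pushed ['r1'] at ['0xeb']

MEM = 0x67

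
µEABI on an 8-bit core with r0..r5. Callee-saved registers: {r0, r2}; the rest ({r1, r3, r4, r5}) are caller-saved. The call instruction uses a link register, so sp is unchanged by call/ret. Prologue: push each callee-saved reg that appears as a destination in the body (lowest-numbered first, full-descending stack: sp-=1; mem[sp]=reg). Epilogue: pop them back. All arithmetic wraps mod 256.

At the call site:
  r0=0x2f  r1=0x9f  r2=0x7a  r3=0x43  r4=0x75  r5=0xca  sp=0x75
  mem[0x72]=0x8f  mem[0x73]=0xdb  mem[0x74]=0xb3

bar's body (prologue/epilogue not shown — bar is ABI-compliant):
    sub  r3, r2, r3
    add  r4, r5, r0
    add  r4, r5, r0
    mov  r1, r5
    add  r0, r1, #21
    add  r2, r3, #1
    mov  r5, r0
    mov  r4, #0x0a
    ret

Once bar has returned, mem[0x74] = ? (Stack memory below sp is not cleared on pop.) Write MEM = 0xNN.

prologue: push r0 → mem[0x74]=0x2f, sp=0x74
prologue: push r2 → mem[0x73]=0x7a, sp=0x73
body[0] sub  r3, r2, r3 → r3=0x37
body[1] add  r4, r5, r0 → r4=0xf9
body[2] add  r4, r5, r0 → r4=0xf9
body[3] mov  r1, r5 → r1=0xca
body[4] add  r0, r1, #21 → r0=0xdf
body[5] add  r2, r3, #1 → r2=0x38
body[6] mov  r5, r0 → r5=0xdf
body[7] mov  r4, #0x0a → r4=0x0a
epilogue: pop r2=0x7a, sp=0x74
epilogue: pop r0=0x2f, sp=0x75
prologue pushed ['r0', 'r2'] at ['0x74', '0x73']

MEM = 0x2f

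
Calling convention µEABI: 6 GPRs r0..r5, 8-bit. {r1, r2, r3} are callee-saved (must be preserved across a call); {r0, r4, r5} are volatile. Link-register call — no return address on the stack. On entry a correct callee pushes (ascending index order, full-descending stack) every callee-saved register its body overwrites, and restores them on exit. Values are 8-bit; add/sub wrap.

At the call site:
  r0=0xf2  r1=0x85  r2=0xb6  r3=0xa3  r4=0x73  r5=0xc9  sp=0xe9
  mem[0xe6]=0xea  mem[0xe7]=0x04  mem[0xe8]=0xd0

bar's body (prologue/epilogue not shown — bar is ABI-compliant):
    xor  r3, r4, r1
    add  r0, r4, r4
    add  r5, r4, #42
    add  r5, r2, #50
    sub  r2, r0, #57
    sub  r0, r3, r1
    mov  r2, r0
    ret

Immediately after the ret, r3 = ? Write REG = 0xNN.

prologue: push r2 -> mem[0xe8]=0xb6, sp=0xe8
prologue: push r3 -> mem[0xe7]=0xa3, sp=0xe7
body[0] xor  r3, r4, r1 -> r3=0xf6
body[1] add  r0, r4, r4 -> r0=0xe6
body[2] add  r5, r4, #42 -> r5=0x9d
body[3] add  r5, r2, #50 -> r5=0xe8
body[4] sub  r2, r0, #57 -> r2=0xad
body[5] sub  r0, r3, r1 -> r0=0x71
body[6] mov  r2, r0 -> r2=0x71
epilogue: pop r3=0xa3, sp=0xe8
epilogue: pop r2=0xb6, sp=0xe9
r3 is callee-saved -> restored

REG = 0xa3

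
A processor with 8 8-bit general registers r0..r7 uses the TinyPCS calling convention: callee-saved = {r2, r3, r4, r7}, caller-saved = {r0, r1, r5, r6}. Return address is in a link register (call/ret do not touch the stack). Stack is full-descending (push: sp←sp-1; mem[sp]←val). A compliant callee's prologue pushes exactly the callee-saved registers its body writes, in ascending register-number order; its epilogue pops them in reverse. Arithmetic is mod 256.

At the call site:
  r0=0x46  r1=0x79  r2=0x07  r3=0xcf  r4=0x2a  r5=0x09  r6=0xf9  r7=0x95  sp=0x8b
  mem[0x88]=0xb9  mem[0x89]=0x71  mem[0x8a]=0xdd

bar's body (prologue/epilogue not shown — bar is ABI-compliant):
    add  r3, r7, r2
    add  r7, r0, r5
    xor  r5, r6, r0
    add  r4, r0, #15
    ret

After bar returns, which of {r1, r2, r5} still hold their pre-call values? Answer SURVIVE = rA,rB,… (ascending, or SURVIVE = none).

prologue: push r3 -> mem[0x8a]=0xcf, sp=0x8a
prologue: push r4 -> mem[0x89]=0x2a, sp=0x89
prologue: push r7 -> mem[0x88]=0x95, sp=0x88
body[0] add  r3, r7, r2 -> r3=0x9c
body[1] add  r7, r0, r5 -> r7=0x4f
body[2] xor  r5, r6, r0 -> r5=0xbf
body[3] add  r4, r0, #15 -> r4=0x55
epilogue: pop r7=0x95, sp=0x89
epilogue: pop r4=0x2a, sp=0x8a
epilogue: pop r3=0xcf, sp=0x8b
r1: caller-saved, written=False
r2: callee-saved, written=False
r5: caller-saved, written=True

SURVIVE = r1,r2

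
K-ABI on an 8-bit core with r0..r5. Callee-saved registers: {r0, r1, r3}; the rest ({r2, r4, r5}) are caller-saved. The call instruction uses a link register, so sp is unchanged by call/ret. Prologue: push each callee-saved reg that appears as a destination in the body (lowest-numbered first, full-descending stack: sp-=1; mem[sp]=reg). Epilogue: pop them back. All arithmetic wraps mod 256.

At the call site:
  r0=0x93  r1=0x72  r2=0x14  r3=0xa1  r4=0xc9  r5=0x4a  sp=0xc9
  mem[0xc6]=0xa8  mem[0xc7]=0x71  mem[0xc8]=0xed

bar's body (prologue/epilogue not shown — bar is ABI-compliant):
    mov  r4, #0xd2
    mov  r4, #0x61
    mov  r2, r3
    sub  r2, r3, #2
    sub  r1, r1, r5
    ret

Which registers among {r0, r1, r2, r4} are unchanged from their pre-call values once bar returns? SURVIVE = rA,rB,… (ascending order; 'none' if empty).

SURVIVE = r0,r1

prologue: push r1 -> mem[0xc8]=0x72, sp=0xc8
body[0] mov  r4, #0xd2 -> r4=0xd2
body[1] mov  r4, #0x61 -> r4=0x61
body[2] mov  r2, r3 -> r2=0xa1
body[3] sub  r2, r3, #2 -> r2=0x9f
body[4] sub  r1, r1, r5 -> r1=0x28
epilogue: pop r1=0x72, sp=0xc9
r0: callee-saved, written=False
r1: callee-saved, written=True
r2: caller-saved, written=True
r4: caller-saved, written=True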